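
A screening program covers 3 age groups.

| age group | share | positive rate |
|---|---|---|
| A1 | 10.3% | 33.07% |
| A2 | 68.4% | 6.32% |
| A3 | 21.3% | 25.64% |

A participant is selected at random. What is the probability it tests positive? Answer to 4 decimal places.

P(T) = P(T|A1)·P(A1) + P(T|A2)·P(A2) + P(T|A3)·P(A3)
      = 0.3307·0.103 + 0.0632·0.684 + 0.2564·0.213
      = 0.0340621 + 0.0432288 + 0.0546132 = 0.1319041

P(T) ≈ 0.1319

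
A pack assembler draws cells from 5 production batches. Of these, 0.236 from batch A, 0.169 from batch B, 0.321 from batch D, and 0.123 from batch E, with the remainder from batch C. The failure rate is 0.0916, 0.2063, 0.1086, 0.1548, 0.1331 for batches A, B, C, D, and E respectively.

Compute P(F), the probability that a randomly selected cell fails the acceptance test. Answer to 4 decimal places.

P(F) ≈ 0.1389

P(C) = 1 − (0.236 + 0.169 + 0.321 + 0.123) = 0.151.
P(F) = P(F|A)·P(A) + P(F|B)·P(B) + P(F|C)·P(C) + P(F|D)·P(D) + P(F|E)·P(E)
      = 0.0916·0.236 + 0.2063·0.169 + 0.1086·0.151 + 0.1548·0.321 + 0.1331·0.123
      = 0.0216176 + 0.0348647 + 0.0163986 + 0.0496908 + 0.0163713 = 0.138943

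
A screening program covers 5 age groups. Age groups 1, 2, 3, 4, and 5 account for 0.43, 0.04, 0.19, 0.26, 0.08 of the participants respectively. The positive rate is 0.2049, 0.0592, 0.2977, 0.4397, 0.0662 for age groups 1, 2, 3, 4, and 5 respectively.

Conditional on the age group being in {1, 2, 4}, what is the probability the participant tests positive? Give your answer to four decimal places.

0.2805

Let S = {1, 2, 4}.
P(S) = 0.43 + 0.04 + 0.26 = 0.73.
P(T ∩ S) = 0.2049·0.43 + 0.0592·0.04 + 0.4397·0.26 = 0.088107 + 0.002368 + 0.114322 = 0.204797.
P(T | S) = 0.204797 / 0.73 = 0.280544…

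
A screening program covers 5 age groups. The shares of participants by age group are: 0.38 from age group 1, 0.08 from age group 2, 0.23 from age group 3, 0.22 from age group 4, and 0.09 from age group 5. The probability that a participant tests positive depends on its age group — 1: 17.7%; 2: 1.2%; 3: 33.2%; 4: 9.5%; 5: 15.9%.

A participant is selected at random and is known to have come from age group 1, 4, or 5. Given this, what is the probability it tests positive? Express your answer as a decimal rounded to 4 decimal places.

0.1485

Let S = {1, 4, 5}.
P(S) = 0.38 + 0.22 + 0.09 = 0.69.
P(T ∩ S) = 0.177·0.38 + 0.095·0.22 + 0.159·0.09 = 0.06726 + 0.0209 + 0.01431 = 0.10247.
P(T | S) = 0.10247 / 0.69 = 0.148507…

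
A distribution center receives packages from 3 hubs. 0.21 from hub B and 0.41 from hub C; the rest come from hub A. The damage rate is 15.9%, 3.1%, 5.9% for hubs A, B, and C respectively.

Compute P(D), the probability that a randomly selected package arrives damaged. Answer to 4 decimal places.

P(D) ≈ 0.0911

P(A) = 1 − (0.21 + 0.41) = 0.38.
By the law of total probability,
P(D) = P(D|A)·P(A) + P(D|B)·P(B) + P(D|C)·P(C)
      = 0.159·0.38 + 0.031·0.21 + 0.059·0.41
      = 0.06042 + 0.00651 + 0.02419 = 0.09112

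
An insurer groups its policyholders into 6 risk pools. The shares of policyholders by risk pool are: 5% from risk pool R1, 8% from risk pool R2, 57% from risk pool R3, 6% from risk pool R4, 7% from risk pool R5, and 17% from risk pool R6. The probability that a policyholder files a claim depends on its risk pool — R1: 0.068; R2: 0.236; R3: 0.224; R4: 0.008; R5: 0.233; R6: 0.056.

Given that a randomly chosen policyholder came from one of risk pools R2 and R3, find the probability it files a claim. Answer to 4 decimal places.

P(C|S) ≈ 0.2255

Let S = {R2, R3}.
P(S) = 0.08 + 0.57 = 0.65.
P(C ∩ S) = 0.236·0.08 + 0.224·0.57 = 0.01888 + 0.12768 = 0.14656.
P(C | S) = 0.14656 / 0.65 = 0.225477…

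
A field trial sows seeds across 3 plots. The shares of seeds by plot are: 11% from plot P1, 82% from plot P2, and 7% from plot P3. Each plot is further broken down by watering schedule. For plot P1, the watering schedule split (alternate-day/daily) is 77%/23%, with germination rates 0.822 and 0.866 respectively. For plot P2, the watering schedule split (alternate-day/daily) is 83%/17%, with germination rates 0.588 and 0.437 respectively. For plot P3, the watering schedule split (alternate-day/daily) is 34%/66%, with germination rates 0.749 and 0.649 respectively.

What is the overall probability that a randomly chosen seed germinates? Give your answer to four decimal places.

P(G|P1) = 0.77·0.822 + 0.23·0.866 = 0.63294 + 0.19918 = 0.83212
P(G|P2) = 0.83·0.588 + 0.17·0.437 = 0.48804 + 0.07429 = 0.56233
P(G|P3) = 0.34·0.749 + 0.66·0.649 = 0.25466 + 0.42834 = 0.683
Then overall,
P(G) = 0.11·0.83212 + 0.82·0.56233 + 0.07·0.683
      = 0.0915332 + 0.4611106 + 0.04781 = 0.6004538

P(G) ≈ 0.6005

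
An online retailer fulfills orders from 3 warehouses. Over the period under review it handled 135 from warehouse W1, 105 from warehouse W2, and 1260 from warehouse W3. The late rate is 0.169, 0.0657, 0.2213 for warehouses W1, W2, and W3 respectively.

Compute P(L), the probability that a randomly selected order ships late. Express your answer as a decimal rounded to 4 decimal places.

Total: 135 + 105 + 1260 = 1500.
P(W1) = 135/1500 = 0.09. P(W2) = 105/1500 = 0.07. P(W3) = 1260/1500 = 0.84.
Using total probability over the partition,
P(L) = P(L|W1)·P(W1) + P(L|W2)·P(W2) + P(L|W3)·P(W3)
      = 0.169·0.09 + 0.0657·0.07 + 0.2213·0.84
      = 0.01521 + 0.004599 + 0.185892 = 0.205701

0.2057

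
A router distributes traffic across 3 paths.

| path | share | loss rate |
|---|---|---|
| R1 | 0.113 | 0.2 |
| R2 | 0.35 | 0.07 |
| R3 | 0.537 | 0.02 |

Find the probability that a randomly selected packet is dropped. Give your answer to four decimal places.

P(L) = P(L|R1)·P(R1) + P(L|R2)·P(R2) + P(L|R3)·P(R3)
      = 0.2·0.113 + 0.07·0.35 + 0.02·0.537
      = 0.0226 + 0.0245 + 0.01074 = 0.05784

P(L) ≈ 0.0578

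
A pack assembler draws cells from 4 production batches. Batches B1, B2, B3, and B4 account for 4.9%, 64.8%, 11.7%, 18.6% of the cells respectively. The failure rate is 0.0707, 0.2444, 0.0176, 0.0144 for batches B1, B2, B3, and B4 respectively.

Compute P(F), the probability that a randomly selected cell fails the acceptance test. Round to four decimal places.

0.1666

P(F) = P(F|B1)·P(B1) + P(F|B2)·P(B2) + P(F|B3)·P(B3) + P(F|B4)·P(B4)
      = 0.0707·0.049 + 0.2444·0.648 + 0.0176·0.117 + 0.0144·0.186
      = 0.0034643 + 0.1583712 + 0.0020592 + 0.0026784 = 0.1665731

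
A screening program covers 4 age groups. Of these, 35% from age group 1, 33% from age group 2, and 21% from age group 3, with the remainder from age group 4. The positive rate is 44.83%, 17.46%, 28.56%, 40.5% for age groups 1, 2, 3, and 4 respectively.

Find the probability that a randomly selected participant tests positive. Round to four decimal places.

P(4) = 1 − (0.35 + 0.33 + 0.21) = 0.11.
By the law of total probability,
P(T) = P(T|1)·P(1) + P(T|2)·P(2) + P(T|3)·P(3) + P(T|4)·P(4)
      = 0.4483·0.35 + 0.1746·0.33 + 0.2856·0.21 + 0.405·0.11
      = 0.156905 + 0.057618 + 0.059976 + 0.04455 = 0.319049

0.3190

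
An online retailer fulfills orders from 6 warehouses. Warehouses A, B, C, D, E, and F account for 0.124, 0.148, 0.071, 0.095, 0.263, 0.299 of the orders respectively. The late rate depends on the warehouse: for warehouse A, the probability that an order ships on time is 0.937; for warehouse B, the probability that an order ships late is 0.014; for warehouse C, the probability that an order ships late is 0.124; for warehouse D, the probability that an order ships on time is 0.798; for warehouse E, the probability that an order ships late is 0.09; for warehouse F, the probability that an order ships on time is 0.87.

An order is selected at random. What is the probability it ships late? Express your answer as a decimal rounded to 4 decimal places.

P(L|A) = 1 − 0.937 = 0.063.
P(L|D) = 1 − 0.798 = 0.202.
P(L|F) = 1 − 0.87 = 0.13.
P(L) = P(L|A)·P(A) + P(L|B)·P(B) + P(L|C)·P(C) + P(L|D)·P(D) + P(L|E)·P(E) + P(L|F)·P(F)
      = 0.063·0.124 + 0.014·0.148 + 0.124·0.071 + 0.202·0.095 + 0.09·0.263 + 0.13·0.299
      = 0.007812 + 0.002072 + 0.008804 + 0.01919 + 0.02367 + 0.03887 = 0.100418

0.1004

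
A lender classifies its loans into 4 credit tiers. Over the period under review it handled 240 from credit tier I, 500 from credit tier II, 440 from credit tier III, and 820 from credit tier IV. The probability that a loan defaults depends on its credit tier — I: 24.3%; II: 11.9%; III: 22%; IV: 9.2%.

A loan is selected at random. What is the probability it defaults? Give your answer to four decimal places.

0.1450

Total: 240 + 500 + 440 + 820 = 2000.
P(I) = 240/2000 = 0.12. P(II) = 500/2000 = 0.25. P(III) = 440/2000 = 0.22. P(IV) = 820/2000 = 0.41.
P(D) = P(D|I)·P(I) + P(D|II)·P(II) + P(D|III)·P(III) + P(D|IV)·P(IV)
      = 0.243·0.12 + 0.119·0.25 + 0.22·0.22 + 0.092·0.41
      = 0.02916 + 0.02975 + 0.0484 + 0.03772 = 0.14503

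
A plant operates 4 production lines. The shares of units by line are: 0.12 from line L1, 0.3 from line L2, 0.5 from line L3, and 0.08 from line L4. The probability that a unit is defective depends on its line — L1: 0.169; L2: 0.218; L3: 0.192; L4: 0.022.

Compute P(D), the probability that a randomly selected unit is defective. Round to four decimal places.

P(D) ≈ 0.1834

Using total probability over the partition,
P(D) = P(D|L1)·P(L1) + P(D|L2)·P(L2) + P(D|L3)·P(L3) + P(D|L4)·P(L4)
      = 0.169·0.12 + 0.218·0.3 + 0.192·0.5 + 0.022·0.08
      = 0.02028 + 0.0654 + 0.096 + 0.00176 = 0.18344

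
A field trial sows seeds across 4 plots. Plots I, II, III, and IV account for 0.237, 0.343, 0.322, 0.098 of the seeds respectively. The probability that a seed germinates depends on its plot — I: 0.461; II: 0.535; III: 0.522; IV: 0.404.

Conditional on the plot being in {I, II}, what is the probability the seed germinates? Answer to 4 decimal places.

Let S = {I, II}.
P(S) = 0.237 + 0.343 = 0.58.
P(G ∩ S) = 0.461·0.237 + 0.535·0.343 = 0.109257 + 0.183505 = 0.292762.
P(G | S) = 0.292762 / 0.58 = 0.504762…

P(G|S) ≈ 0.5048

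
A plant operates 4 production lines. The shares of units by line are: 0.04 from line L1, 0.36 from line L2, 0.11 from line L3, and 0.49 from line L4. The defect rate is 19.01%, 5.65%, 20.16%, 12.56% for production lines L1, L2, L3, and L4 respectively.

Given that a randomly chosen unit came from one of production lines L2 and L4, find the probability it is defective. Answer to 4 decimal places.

Let S = {L2, L4}.
P(S) = 0.36 + 0.49 = 0.85.
P(D ∩ S) = 0.0565·0.36 + 0.1256·0.49 = 0.02034 + 0.061544 = 0.081884.
P(D | S) = 0.081884 / 0.85 = 0.096334…

P(D|S) ≈ 0.0963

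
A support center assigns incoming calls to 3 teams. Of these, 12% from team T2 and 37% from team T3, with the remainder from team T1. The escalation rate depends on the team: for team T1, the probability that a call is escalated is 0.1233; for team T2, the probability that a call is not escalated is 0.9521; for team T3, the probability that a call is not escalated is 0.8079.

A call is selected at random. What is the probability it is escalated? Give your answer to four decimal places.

P(E) ≈ 0.1397

P(T1) = 1 − (0.12 + 0.37) = 0.51.
P(E|T2) = 1 − 0.9521 = 0.0479.
P(E|T3) = 1 − 0.8079 = 0.1921.
P(E) = P(E|T1)·P(T1) + P(E|T2)·P(T2) + P(E|T3)·P(T3)
      = 0.1233·0.51 + 0.0479·0.12 + 0.1921·0.37
      = 0.062883 + 0.005748 + 0.071077 = 0.139708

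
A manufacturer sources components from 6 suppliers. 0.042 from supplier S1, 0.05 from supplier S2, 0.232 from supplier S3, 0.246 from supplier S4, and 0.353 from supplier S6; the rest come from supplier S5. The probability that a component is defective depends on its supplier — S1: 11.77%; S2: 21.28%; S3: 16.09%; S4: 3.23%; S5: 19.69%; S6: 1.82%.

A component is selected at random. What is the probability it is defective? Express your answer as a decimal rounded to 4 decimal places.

P(D) ≈ 0.0824

P(S5) = 1 − (0.042 + 0.05 + 0.232 + 0.246 + 0.353) = 0.077.
Using total probability over the partition,
P(D) = P(D|S1)·P(S1) + P(D|S2)·P(S2) + P(D|S3)·P(S3) + P(D|S4)·P(S4) + P(D|S5)·P(S5) + P(D|S6)·P(S6)
      = 0.1177·0.042 + 0.2128·0.05 + 0.1609·0.232 + 0.0323·0.246 + 0.1969·0.077 + 0.0182·0.353
      = 0.0049434 + 0.01064 + 0.0373288 + 0.0079458 + 0.0151613 + 0.0064246 = 0.0824439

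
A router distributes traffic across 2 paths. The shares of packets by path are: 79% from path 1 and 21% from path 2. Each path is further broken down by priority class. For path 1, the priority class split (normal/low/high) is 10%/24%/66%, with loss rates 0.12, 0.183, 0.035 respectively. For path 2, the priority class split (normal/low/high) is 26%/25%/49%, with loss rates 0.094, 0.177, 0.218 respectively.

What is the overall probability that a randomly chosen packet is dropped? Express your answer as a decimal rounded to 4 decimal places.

P(L) ≈ 0.0993

P(L|1) = 0.1·0.12 + 0.24·0.183 + 0.66·0.035 = 0.012 + 0.04392 + 0.0231 = 0.07902
P(L|2) = 0.26·0.094 + 0.25·0.177 + 0.49·0.218 = 0.02444 + 0.04425 + 0.10682 = 0.17551
By total probability over the outer partition,
P(L) = 0.79·0.07902 + 0.21·0.17551
      = 0.0624258 + 0.0368571 = 0.0992829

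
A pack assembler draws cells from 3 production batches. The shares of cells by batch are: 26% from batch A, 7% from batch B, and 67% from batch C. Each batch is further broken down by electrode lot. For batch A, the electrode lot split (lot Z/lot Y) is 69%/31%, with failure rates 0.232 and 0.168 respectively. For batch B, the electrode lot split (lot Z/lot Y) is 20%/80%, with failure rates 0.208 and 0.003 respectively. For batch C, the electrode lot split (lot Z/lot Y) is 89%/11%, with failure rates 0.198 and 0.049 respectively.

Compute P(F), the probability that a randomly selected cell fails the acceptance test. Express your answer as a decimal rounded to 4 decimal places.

P(F|A) = 0.69·0.232 + 0.31·0.168 = 0.16008 + 0.05208 = 0.21216
P(F|B) = 0.2·0.208 + 0.8·0.003 = 0.0416 + 0.0024 = 0.044
P(F|C) = 0.89·0.198 + 0.11·0.049 = 0.17622 + 0.00539 = 0.18161
Then overall,
P(F) = 0.26·0.21216 + 0.07·0.044 + 0.67·0.18161
      = 0.0551616 + 0.00308 + 0.1216787 = 0.1799203

P(F) ≈ 0.1799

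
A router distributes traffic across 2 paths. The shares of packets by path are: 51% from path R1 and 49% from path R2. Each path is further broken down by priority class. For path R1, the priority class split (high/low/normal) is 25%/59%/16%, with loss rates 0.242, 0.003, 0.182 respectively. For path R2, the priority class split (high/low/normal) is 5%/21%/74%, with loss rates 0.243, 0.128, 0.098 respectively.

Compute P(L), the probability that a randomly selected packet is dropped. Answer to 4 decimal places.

P(L|R1) = 0.25·0.242 + 0.59·0.003 + 0.16·0.182 = 0.0605 + 0.00177 + 0.02912 = 0.09139
P(L|R2) = 0.05·0.243 + 0.21·0.128 + 0.74·0.098 = 0.01215 + 0.02688 + 0.07252 = 0.11155
By total probability over the outer partition,
P(L) = 0.51·0.09139 + 0.49·0.11155
      = 0.0466089 + 0.0546595 = 0.1012684

P(L) ≈ 0.1013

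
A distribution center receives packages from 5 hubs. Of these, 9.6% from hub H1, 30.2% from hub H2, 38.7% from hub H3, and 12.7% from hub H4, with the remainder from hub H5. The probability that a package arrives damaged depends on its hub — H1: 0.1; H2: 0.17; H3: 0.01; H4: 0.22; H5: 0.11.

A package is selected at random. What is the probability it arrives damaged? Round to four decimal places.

P(H5) = 1 − (0.096 + 0.302 + 0.387 + 0.127) = 0.088.
P(D) = P(D|H1)·P(H1) + P(D|H2)·P(H2) + P(D|H3)·P(H3) + P(D|H4)·P(H4) + P(D|H5)·P(H5)
      = 0.1·0.096 + 0.17·0.302 + 0.01·0.387 + 0.22·0.127 + 0.11·0.088
      = 0.0096 + 0.05134 + 0.00387 + 0.02794 + 0.00968 = 0.10243

P(D) ≈ 0.1024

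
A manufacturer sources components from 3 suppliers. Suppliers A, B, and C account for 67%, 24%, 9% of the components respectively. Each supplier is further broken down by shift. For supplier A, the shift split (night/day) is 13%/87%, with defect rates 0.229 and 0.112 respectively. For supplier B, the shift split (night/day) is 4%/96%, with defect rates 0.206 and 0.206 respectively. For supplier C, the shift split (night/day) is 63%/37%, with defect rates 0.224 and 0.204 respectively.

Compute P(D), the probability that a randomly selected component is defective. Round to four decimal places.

P(D|A) = 0.13·0.229 + 0.87·0.112 = 0.02977 + 0.09744 = 0.12721
P(D|B) = 0.04·0.206 + 0.96·0.206 = 0.00824 + 0.19776 = 0.206
P(D|C) = 0.63·0.224 + 0.37·0.204 = 0.14112 + 0.07548 = 0.2166
By total probability over the outer partition,
P(D) = 0.67·0.12721 + 0.24·0.206 + 0.09·0.2166
      = 0.0852307 + 0.04944 + 0.019494 = 0.1541647

P(D) ≈ 0.1542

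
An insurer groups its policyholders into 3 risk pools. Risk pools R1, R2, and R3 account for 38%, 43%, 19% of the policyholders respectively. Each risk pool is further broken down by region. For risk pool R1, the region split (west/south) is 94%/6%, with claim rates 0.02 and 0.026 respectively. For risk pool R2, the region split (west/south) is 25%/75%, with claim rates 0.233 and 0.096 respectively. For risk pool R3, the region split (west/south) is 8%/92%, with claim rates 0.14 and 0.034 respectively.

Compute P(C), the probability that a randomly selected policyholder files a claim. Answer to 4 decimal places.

P(C) ≈ 0.0718

P(C|R1) = 0.94·0.02 + 0.06·0.026 = 0.0188 + 0.00156 = 0.02036
P(C|R2) = 0.25·0.233 + 0.75·0.096 = 0.05825 + 0.072 = 0.13025
P(C|R3) = 0.08·0.14 + 0.92·0.034 = 0.0112 + 0.03128 = 0.04248
Then overall,
P(C) = 0.38·0.02036 + 0.43·0.13025 + 0.19·0.04248
      = 0.0077368 + 0.0560075 + 0.0080712 = 0.0718155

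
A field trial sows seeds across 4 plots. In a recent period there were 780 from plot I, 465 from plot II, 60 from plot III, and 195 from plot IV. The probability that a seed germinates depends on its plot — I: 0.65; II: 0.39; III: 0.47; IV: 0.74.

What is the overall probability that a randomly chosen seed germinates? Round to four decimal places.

Total: 780 + 465 + 60 + 195 = 1500.
P(I) = 780/1500 = 0.52. P(II) = 465/1500 = 0.31. P(III) = 60/1500 = 0.04. P(IV) = 195/1500 = 0.13.
P(G) = P(G|I)·P(I) + P(G|II)·P(II) + P(G|III)·P(III) + P(G|IV)·P(IV)
      = 0.65·0.52 + 0.39·0.31 + 0.47·0.04 + 0.74·0.13
      = 0.338 + 0.1209 + 0.0188 + 0.0962 = 0.5739

0.5739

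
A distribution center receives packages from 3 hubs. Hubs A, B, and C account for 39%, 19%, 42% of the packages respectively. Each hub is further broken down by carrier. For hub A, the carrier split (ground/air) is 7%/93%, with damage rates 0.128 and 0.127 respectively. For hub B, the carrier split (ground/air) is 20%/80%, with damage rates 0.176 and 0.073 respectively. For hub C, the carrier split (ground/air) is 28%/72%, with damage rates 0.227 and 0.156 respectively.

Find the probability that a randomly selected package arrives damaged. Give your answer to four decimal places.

P(D) ≈ 0.1412

P(D|A) = 0.07·0.128 + 0.93·0.127 = 0.00896 + 0.11811 = 0.12707
P(D|B) = 0.2·0.176 + 0.8·0.073 = 0.0352 + 0.0584 = 0.0936
P(D|C) = 0.28·0.227 + 0.72·0.156 = 0.06356 + 0.11232 = 0.17588
By total probability over the outer partition,
P(D) = 0.39·0.12707 + 0.19·0.0936 + 0.42·0.17588
      = 0.0495573 + 0.017784 + 0.0738696 = 0.1412109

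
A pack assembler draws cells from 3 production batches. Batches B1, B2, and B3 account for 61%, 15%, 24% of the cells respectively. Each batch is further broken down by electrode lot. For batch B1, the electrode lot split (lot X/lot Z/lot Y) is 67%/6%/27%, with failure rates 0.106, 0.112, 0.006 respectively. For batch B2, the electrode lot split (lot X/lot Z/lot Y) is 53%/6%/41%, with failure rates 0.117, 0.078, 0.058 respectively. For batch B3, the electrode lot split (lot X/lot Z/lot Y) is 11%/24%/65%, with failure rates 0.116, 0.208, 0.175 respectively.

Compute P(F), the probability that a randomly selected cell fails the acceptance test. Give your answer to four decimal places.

P(F) ≈ 0.1043

P(F|B1) = 0.67·0.106 + 0.06·0.112 + 0.27·0.006 = 0.07102 + 0.00672 + 0.00162 = 0.07936
P(F|B2) = 0.53·0.117 + 0.06·0.078 + 0.41·0.058 = 0.06201 + 0.00468 + 0.02378 = 0.09047
P(F|B3) = 0.11·0.116 + 0.24·0.208 + 0.65·0.175 = 0.01276 + 0.04992 + 0.11375 = 0.17643
Then overall,
P(F) = 0.61·0.07936 + 0.15·0.09047 + 0.24·0.17643
      = 0.0484096 + 0.0135705 + 0.0423432 = 0.1043233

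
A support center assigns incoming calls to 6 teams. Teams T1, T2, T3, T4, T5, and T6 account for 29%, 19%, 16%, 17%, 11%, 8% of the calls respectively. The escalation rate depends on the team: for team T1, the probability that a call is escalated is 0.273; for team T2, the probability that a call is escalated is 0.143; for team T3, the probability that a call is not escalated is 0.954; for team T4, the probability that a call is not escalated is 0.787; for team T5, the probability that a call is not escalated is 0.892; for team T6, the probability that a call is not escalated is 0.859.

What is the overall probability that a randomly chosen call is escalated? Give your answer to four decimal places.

0.1731

P(E|T3) = 1 − 0.954 = 0.046.
P(E|T4) = 1 − 0.787 = 0.213.
P(E|T5) = 1 − 0.892 = 0.108.
P(E|T6) = 1 − 0.859 = 0.141.
Using total probability over the partition,
P(E) = P(E|T1)·P(T1) + P(E|T2)·P(T2) + P(E|T3)·P(T3) + P(E|T4)·P(T4) + P(E|T5)·P(T5) + P(E|T6)·P(T6)
      = 0.273·0.29 + 0.143·0.19 + 0.046·0.16 + 0.213·0.17 + 0.108·0.11 + 0.141·0.08
      = 0.07917 + 0.02717 + 0.00736 + 0.03621 + 0.01188 + 0.01128 = 0.17307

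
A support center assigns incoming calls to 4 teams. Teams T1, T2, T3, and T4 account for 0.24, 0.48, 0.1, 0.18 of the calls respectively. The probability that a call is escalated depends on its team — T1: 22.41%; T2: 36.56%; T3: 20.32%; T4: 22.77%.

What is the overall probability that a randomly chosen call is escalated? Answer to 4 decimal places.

P(E) = P(E|T1)·P(T1) + P(E|T2)·P(T2) + P(E|T3)·P(T3) + P(E|T4)·P(T4)
      = 0.2241·0.24 + 0.3656·0.48 + 0.2032·0.1 + 0.2277·0.18
      = 0.053784 + 0.175488 + 0.02032 + 0.040986 = 0.290578

0.2906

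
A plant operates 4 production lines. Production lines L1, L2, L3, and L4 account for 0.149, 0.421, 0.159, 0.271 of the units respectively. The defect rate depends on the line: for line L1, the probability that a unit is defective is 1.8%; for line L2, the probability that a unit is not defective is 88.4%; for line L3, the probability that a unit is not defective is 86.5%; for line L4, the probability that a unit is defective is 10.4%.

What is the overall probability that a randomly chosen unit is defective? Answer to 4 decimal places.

P(D|L2) = 1 − 0.884 = 0.116.
P(D|L3) = 1 − 0.865 = 0.135.
Using total probability over the partition,
P(D) = P(D|L1)·P(L1) + P(D|L2)·P(L2) + P(D|L3)·P(L3) + P(D|L4)·P(L4)
      = 0.018·0.149 + 0.116·0.421 + 0.135·0.159 + 0.104·0.271
      = 0.002682 + 0.048836 + 0.021465 + 0.028184 = 0.101167

P(D) ≈ 0.1012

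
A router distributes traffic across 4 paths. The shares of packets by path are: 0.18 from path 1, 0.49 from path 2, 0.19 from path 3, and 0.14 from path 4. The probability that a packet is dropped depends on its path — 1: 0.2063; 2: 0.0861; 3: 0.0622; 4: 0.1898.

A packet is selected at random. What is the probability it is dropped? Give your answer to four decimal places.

0.1177

P(L) = P(L|1)·P(1) + P(L|2)·P(2) + P(L|3)·P(3) + P(L|4)·P(4)
      = 0.2063·0.18 + 0.0861·0.49 + 0.0622·0.19 + 0.1898·0.14
      = 0.037134 + 0.042189 + 0.011818 + 0.026572 = 0.117713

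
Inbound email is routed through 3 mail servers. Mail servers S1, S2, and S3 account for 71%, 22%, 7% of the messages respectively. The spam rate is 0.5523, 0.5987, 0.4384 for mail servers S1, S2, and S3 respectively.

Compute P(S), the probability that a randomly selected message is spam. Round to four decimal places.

Using total probability over the partition,
P(S) = P(S|S1)·P(S1) + P(S|S2)·P(S2) + P(S|S3)·P(S3)
      = 0.5523·0.71 + 0.5987·0.22 + 0.4384·0.07
      = 0.392133 + 0.131714 + 0.030688 = 0.554535

P(S) ≈ 0.5545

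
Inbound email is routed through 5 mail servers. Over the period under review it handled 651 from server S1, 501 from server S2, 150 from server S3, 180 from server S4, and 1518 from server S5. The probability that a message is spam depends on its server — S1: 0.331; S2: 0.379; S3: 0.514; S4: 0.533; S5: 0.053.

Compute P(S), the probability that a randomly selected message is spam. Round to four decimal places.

Total: 651 + 501 + 150 + 180 + 1518 = 3000.
P(S1) = 651/3000 = 0.217. P(S2) = 501/3000 = 0.167. P(S3) = 150/3000 = 0.05. P(S4) = 180/3000 = 0.06. P(S5) = 1518/3000 = 0.506.
P(S) = P(S|S1)·P(S1) + P(S|S2)·P(S2) + P(S|S3)·P(S3) + P(S|S4)·P(S4) + P(S|S5)·P(S5)
      = 0.331·0.217 + 0.379·0.167 + 0.514·0.05 + 0.533·0.06 + 0.053·0.506
      = 0.071827 + 0.063293 + 0.0257 + 0.03198 + 0.026818 = 0.219618

0.2196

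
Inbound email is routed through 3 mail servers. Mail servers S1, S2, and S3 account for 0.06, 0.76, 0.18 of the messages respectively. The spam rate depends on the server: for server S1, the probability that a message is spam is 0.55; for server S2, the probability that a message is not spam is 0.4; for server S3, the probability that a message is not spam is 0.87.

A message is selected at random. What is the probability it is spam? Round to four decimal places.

P(S|S2) = 1 − 0.4 = 0.6.
P(S|S3) = 1 − 0.87 = 0.13.
Using total probability over the partition,
P(S) = P(S|S1)·P(S1) + P(S|S2)·P(S2) + P(S|S3)·P(S3)
      = 0.55·0.06 + 0.6·0.76 + 0.13·0.18
      = 0.033 + 0.456 + 0.0234 = 0.5124

P(S) ≈ 0.5124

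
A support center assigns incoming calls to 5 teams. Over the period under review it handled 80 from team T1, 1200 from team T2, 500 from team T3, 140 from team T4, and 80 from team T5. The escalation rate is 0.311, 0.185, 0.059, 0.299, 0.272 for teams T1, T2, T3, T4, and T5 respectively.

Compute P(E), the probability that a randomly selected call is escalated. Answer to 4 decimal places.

Total: 80 + 1200 + 500 + 140 + 80 = 2000.
P(T1) = 80/2000 = 0.04. P(T2) = 1200/2000 = 0.6. P(T3) = 500/2000 = 0.25. P(T4) = 140/2000 = 0.07. P(T5) = 80/2000 = 0.04.
Summing over the partition,
P(E) = P(E|T1)·P(T1) + P(E|T2)·P(T2) + P(E|T3)·P(T3) + P(E|T4)·P(T4) + P(E|T5)·P(T5)
      = 0.311·0.04 + 0.185·0.6 + 0.059·0.25 + 0.299·0.07 + 0.272·0.04
      = 0.01244 + 0.111 + 0.01475 + 0.02093 + 0.01088 = 0.17

0.1700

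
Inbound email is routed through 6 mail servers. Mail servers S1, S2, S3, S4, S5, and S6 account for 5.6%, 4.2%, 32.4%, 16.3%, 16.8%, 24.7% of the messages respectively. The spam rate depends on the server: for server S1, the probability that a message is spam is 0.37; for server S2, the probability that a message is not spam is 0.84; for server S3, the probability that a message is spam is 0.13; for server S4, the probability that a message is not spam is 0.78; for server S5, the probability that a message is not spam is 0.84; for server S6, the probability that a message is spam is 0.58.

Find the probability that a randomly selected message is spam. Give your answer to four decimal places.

P(S|S2) = 1 − 0.84 = 0.16.
P(S|S4) = 1 − 0.78 = 0.22.
P(S|S5) = 1 − 0.84 = 0.16.
P(S) = P(S|S1)·P(S1) + P(S|S2)·P(S2) + P(S|S3)·P(S3) + P(S|S4)·P(S4) + P(S|S5)·P(S5) + P(S|S6)·P(S6)
      = 0.37·0.056 + 0.16·0.042 + 0.13·0.324 + 0.22·0.163 + 0.16·0.168 + 0.58·0.247
      = 0.02072 + 0.00672 + 0.04212 + 0.03586 + 0.02688 + 0.14326 = 0.27556

0.2756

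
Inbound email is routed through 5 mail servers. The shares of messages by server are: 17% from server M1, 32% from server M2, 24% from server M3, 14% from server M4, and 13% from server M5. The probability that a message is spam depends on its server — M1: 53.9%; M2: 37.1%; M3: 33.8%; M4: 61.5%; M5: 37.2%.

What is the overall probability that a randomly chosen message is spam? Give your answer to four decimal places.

By the law of total probability,
P(S) = P(S|M1)·P(M1) + P(S|M2)·P(M2) + P(S|M3)·P(M3) + P(S|M4)·P(M4) + P(S|M5)·P(M5)
      = 0.539·0.17 + 0.371·0.32 + 0.338·0.24 + 0.615·0.14 + 0.372·0.13
      = 0.09163 + 0.11872 + 0.08112 + 0.0861 + 0.04836 = 0.42593

P(S) ≈ 0.4259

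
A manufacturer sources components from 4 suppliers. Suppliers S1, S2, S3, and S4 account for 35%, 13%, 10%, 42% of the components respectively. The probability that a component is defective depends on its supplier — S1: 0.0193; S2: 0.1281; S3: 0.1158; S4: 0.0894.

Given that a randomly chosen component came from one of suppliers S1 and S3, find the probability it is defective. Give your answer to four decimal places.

P(D|S) ≈ 0.0407

Let S = {S1, S3}.
P(S) = 0.35 + 0.1 = 0.45.
P(D ∩ S) = 0.0193·0.35 + 0.1158·0.1 = 0.006755 + 0.01158 = 0.018335.
P(D | S) = 0.018335 / 0.45 = 0.040744…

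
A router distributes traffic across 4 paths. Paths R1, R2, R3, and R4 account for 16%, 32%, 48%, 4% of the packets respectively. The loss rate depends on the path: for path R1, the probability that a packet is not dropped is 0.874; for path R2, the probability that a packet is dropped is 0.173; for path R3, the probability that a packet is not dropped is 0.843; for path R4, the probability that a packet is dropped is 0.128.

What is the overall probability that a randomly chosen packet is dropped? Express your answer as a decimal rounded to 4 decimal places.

P(L|R1) = 1 − 0.874 = 0.126.
P(L|R3) = 1 − 0.843 = 0.157.
By the law of total probability,
P(L) = P(L|R1)·P(R1) + P(L|R2)·P(R2) + P(L|R3)·P(R3) + P(L|R4)·P(R4)
      = 0.126·0.16 + 0.173·0.32 + 0.157·0.48 + 0.128·0.04
      = 0.02016 + 0.05536 + 0.07536 + 0.00512 = 0.156

P(L) ≈ 0.1560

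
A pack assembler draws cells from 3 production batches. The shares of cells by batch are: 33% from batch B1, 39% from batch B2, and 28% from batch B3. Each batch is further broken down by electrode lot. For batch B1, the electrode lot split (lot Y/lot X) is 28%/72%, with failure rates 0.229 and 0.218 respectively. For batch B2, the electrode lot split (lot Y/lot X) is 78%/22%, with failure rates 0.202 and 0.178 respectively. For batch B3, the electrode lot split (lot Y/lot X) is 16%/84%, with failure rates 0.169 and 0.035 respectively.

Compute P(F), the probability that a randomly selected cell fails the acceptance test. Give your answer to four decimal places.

P(F|B1) = 0.28·0.229 + 0.72·0.218 = 0.06412 + 0.15696 = 0.22108
P(F|B2) = 0.78·0.202 + 0.22·0.178 = 0.15756 + 0.03916 = 0.19672
P(F|B3) = 0.16·0.169 + 0.84·0.035 = 0.02704 + 0.0294 = 0.05644
Then overall,
P(F) = 0.33·0.22108 + 0.39·0.19672 + 0.28·0.05644
      = 0.0729564 + 0.0767208 + 0.0158032 = 0.1654804

P(F) ≈ 0.1655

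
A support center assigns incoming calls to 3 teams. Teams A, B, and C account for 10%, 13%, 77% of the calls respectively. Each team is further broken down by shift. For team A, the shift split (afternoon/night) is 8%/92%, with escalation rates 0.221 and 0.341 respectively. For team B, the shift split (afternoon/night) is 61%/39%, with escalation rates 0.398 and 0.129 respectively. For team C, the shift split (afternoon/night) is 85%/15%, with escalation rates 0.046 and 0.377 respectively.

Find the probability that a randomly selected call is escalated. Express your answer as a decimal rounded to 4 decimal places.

P(E|A) = 0.08·0.221 + 0.92·0.341 = 0.01768 + 0.31372 = 0.3314
P(E|B) = 0.61·0.398 + 0.39·0.129 = 0.24278 + 0.05031 = 0.29309
P(E|C) = 0.85·0.046 + 0.15·0.377 = 0.0391 + 0.05655 = 0.09565
Then overall,
P(E) = 0.1·0.3314 + 0.13·0.29309 + 0.77·0.09565
      = 0.03314 + 0.0381017 + 0.0736505 = 0.1448922

P(E) ≈ 0.1449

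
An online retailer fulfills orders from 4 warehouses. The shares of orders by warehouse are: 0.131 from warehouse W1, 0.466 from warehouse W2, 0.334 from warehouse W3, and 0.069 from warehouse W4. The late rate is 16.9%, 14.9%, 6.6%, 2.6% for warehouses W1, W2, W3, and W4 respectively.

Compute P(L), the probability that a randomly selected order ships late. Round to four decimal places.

0.1154

P(L) = P(L|W1)·P(W1) + P(L|W2)·P(W2) + P(L|W3)·P(W3) + P(L|W4)·P(W4)
      = 0.169·0.131 + 0.149·0.466 + 0.066·0.334 + 0.026·0.069
      = 0.022139 + 0.069434 + 0.022044 + 0.001794 = 0.115411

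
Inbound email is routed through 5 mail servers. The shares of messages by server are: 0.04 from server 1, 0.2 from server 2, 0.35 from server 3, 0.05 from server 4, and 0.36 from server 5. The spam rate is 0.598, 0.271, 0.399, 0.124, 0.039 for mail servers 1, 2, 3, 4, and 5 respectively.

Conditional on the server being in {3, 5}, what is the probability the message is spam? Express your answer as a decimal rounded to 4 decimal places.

Let J = {3, 5}.
P(J) = 0.35 + 0.36 = 0.71.
P(S ∩ J) = 0.399·0.35 + 0.039·0.36 = 0.13965 + 0.01404 = 0.15369.
P(S | J) = 0.15369 / 0.71 = 0.216465…

0.2165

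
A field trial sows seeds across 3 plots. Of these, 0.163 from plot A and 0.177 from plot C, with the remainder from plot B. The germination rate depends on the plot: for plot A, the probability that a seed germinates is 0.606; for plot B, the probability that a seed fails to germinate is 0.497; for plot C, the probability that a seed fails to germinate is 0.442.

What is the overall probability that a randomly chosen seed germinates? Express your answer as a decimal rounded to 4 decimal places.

P(B) = 1 − (0.163 + 0.177) = 0.66.
P(G|B) = 1 − 0.497 = 0.503.
P(G|C) = 1 − 0.442 = 0.558.
By the law of total probability,
P(G) = P(G|A)·P(A) + P(G|B)·P(B) + P(G|C)·P(C)
      = 0.606·0.163 + 0.503·0.66 + 0.558·0.177
      = 0.098778 + 0.33198 + 0.098766 = 0.529524

P(G) ≈ 0.5295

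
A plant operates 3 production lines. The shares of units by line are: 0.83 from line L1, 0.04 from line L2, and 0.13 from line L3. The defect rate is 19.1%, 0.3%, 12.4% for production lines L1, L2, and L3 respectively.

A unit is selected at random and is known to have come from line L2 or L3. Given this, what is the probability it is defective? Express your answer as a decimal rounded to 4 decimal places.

P(D|S) ≈ 0.0955

Let S = {L2, L3}.
P(S) = 0.04 + 0.13 = 0.17.
P(D ∩ S) = 0.003·0.04 + 0.124·0.13 = 0.00012 + 0.01612 = 0.01624.
P(D | S) = 0.01624 / 0.17 = 0.095529…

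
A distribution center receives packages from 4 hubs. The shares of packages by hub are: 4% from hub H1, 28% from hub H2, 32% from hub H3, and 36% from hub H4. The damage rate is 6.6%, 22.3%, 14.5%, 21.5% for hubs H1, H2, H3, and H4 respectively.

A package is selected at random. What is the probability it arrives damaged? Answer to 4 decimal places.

P(D) = P(D|H1)·P(H1) + P(D|H2)·P(H2) + P(D|H3)·P(H3) + P(D|H4)·P(H4)
      = 0.066·0.04 + 0.223·0.28 + 0.145·0.32 + 0.215·0.36
      = 0.00264 + 0.06244 + 0.0464 + 0.0774 = 0.18888

P(D) ≈ 0.1889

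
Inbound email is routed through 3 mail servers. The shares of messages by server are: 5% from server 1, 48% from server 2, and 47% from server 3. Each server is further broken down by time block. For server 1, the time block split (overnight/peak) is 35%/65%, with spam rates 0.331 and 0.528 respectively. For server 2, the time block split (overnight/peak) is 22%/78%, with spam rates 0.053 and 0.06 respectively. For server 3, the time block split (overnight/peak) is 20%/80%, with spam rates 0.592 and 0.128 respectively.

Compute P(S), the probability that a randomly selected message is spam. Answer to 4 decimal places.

P(S|1) = 0.35·0.331 + 0.65·0.528 = 0.11585 + 0.3432 = 0.45905
P(S|2) = 0.22·0.053 + 0.78·0.06 = 0.01166 + 0.0468 = 0.05846
P(S|3) = 0.2·0.592 + 0.8·0.128 = 0.1184 + 0.1024 = 0.2208
By total probability over the outer partition,
P(S) = 0.05·0.45905 + 0.48·0.05846 + 0.47·0.2208
      = 0.0229525 + 0.0280608 + 0.103776 = 0.1547893

0.1548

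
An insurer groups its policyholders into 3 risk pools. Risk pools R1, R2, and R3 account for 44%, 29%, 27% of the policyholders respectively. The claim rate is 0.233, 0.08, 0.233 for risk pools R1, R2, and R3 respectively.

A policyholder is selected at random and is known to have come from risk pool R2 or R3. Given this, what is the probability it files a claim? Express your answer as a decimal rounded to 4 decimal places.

P(C|S) ≈ 0.1538

Let S = {R2, R3}.
P(S) = 0.29 + 0.27 = 0.56.
P(C ∩ S) = 0.08·0.29 + 0.233·0.27 = 0.0232 + 0.06291 = 0.08611.
P(C | S) = 0.08611 / 0.56 = 0.153768…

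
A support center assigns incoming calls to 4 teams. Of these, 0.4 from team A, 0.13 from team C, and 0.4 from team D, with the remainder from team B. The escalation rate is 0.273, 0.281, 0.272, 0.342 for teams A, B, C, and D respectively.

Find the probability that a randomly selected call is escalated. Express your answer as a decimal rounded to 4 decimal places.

P(B) = 1 − (0.4 + 0.13 + 0.4) = 0.07.
By the law of total probability,
P(E) = P(E|A)·P(A) + P(E|B)·P(B) + P(E|C)·P(C) + P(E|D)·P(D)
      = 0.273·0.4 + 0.281·0.07 + 0.272·0.13 + 0.342·0.4
      = 0.1092 + 0.01967 + 0.03536 + 0.1368 = 0.30103

P(E) ≈ 0.3010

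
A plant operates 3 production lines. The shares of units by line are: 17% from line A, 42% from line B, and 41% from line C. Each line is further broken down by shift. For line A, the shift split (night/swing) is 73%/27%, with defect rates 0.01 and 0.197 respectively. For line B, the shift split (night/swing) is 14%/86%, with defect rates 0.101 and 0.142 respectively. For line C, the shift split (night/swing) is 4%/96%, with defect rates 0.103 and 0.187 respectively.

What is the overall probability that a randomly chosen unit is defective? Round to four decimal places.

P(D|A) = 0.73·0.01 + 0.27·0.197 = 0.0073 + 0.05319 = 0.06049
P(D|B) = 0.14·0.101 + 0.86·0.142 = 0.01414 + 0.12212 = 0.13626
P(D|C) = 0.04·0.103 + 0.96·0.187 = 0.00412 + 0.17952 = 0.18364
Then overall,
P(D) = 0.17·0.06049 + 0.42·0.13626 + 0.41·0.18364
      = 0.0102833 + 0.0572292 + 0.0752924 = 0.1428049

P(D) ≈ 0.1428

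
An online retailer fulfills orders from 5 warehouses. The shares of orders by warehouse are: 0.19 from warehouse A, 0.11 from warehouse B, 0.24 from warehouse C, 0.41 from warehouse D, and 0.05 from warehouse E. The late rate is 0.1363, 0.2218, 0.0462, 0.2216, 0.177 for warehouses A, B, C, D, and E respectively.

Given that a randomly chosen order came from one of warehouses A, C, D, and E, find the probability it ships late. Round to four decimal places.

Let S = {A, C, D, E}.
P(S) = 0.19 + 0.24 + 0.41 + 0.05 = 0.89.
P(L ∩ S) = 0.1363·0.19 + 0.0462·0.24 + 0.2216·0.41 + 0.177·0.05 = 0.025897 + 0.011088 + 0.090856 + 0.00885 = 0.136691.
P(L | S) = 0.136691 / 0.89 = 0.153585…

P(L|S) ≈ 0.1536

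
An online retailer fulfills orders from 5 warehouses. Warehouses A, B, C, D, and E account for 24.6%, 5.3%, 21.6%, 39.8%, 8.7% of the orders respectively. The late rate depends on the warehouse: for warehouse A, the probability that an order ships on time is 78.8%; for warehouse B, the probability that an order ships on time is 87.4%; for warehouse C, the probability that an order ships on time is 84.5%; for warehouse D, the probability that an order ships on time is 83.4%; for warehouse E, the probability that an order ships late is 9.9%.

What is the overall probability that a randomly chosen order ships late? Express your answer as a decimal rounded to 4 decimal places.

0.1670

P(L|A) = 1 − 0.788 = 0.212.
P(L|B) = 1 − 0.874 = 0.126.
P(L|C) = 1 − 0.845 = 0.155.
P(L|D) = 1 − 0.834 = 0.166.
Summing over the partition,
P(L) = P(L|A)·P(A) + P(L|B)·P(B) + P(L|C)·P(C) + P(L|D)·P(D) + P(L|E)·P(E)
      = 0.212·0.246 + 0.126·0.053 + 0.155·0.216 + 0.166·0.398 + 0.099·0.087
      = 0.052152 + 0.006678 + 0.03348 + 0.066068 + 0.008613 = 0.166991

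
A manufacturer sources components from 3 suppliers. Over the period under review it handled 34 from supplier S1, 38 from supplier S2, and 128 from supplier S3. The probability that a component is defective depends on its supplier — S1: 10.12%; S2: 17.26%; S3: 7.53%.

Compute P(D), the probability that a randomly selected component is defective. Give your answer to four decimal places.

0.0982

Total: 34 + 38 + 128 = 200.
P(S1) = 34/200 = 0.17. P(S2) = 38/200 = 0.19. P(S3) = 128/200 = 0.64.
P(D) = P(D|S1)·P(S1) + P(D|S2)·P(S2) + P(D|S3)·P(S3)
      = 0.1012·0.17 + 0.1726·0.19 + 0.0753·0.64
      = 0.017204 + 0.032794 + 0.048192 = 0.09819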